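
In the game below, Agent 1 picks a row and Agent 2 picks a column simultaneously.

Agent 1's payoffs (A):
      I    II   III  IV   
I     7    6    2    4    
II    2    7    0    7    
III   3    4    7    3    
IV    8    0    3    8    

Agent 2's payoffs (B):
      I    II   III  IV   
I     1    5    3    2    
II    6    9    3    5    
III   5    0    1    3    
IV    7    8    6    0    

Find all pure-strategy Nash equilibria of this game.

Check mutual best responses: a cell is a NE iff neither player can gain by unilaterally deviating.
Agent 1's best responses — vs I: IV (payoff 8); vs II: II (payoff 7); vs III: III (payoff 7); vs IV: IV (payoff 8).
Agent 2's best responses — vs I: II (payoff 5); vs II: II (payoff 9); vs III: I (payoff 5); vs IV: II (payoff 8).
The only mutual best response is (II, II); neither player gains by switching there.

(II, II)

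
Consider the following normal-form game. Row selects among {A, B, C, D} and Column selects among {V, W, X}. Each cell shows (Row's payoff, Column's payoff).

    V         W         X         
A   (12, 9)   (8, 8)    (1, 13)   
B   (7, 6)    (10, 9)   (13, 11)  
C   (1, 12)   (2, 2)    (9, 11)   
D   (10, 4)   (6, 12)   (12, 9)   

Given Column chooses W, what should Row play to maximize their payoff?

With Column fixed at W, Row's payoffs are: A → 8, B → 10, C → 2, D → 6.
The maximum is 10, achieved by B.

B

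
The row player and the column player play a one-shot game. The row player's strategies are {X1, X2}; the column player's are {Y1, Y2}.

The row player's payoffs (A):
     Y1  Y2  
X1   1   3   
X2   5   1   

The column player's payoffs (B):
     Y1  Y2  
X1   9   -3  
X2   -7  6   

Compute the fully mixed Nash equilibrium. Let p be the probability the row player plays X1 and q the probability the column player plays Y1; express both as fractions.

In a mixed NE each player is indifferent between their pure strategies, so the opponent's mix sets the indifference.
The column player indifferent between Y1 and Y2: p·9 + (1−p)·(-7) = p·(-3) + (1−p)·6 ⟹ (-7) + 16p = 6 + (-9)p ⟹ p = 13/25.
The row player indifferent between X1 and X2: q·1 + (1−q)·3 = q·5 + (1−q)·1 ⟹ 3 + (-2)q = 1 + 4q ⟹ q = 1/3.

p = 13/25, q = 1/3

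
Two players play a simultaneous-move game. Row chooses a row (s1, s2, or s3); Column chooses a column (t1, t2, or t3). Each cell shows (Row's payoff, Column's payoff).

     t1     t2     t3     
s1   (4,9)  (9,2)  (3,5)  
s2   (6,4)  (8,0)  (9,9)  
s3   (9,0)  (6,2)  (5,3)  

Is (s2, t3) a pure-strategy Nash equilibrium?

Yes

Holding Column at t3: Row gets 9 from s2, versus 3 from s1, 5 from s3. No profitable deviation for Row.
Holding Row at s2: Column gets 9 from t3, versus 4 from t1, 0 from t2. No profitable deviation for Column either.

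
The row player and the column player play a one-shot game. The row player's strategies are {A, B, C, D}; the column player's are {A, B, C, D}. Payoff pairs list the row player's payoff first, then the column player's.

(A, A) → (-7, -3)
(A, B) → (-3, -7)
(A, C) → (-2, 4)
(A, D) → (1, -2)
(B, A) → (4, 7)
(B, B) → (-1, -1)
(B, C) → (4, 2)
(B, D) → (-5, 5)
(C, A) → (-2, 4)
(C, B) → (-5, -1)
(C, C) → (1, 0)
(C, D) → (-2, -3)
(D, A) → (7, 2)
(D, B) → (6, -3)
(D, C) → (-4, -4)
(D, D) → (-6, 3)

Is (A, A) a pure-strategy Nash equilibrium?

Holding the column player at A: the row player gets -7 from A but could get 7 by switching to D. The row player has a profitable deviation.

No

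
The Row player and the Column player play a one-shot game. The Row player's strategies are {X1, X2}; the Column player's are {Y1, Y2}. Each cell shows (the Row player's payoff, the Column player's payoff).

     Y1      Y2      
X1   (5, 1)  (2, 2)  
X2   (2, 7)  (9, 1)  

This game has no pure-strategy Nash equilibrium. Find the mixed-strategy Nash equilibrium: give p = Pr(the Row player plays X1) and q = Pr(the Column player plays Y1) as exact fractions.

In a mixed NE each player is indifferent between their pure strategies, so the opponent's mix sets the indifference.
The Column player indifferent between Y1 and Y2: p·1 + (1−p)·7 = p·2 + (1−p)·1 ⟹ 7 + (-6)p = 1 + 1p ⟹ p = 6/7.
The Row player indifferent between X1 and X2: q·5 + (1−q)·2 = q·2 + (1−q)·9 ⟹ 2 + 3q = 9 + (-7)q ⟹ q = 7/10.

p = 6/7, q = 7/10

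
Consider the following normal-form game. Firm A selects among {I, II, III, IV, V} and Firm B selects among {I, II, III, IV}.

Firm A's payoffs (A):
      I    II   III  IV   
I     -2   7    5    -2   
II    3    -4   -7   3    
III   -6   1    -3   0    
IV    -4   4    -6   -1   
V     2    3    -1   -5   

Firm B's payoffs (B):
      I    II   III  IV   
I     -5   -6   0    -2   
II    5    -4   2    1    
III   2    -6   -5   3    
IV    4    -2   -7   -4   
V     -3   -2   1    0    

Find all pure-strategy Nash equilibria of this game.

Find each player's best response to every opponent strategy; NE are the intersections.
Firm A's best responses — vs I: II (payoff 3); vs II: I (payoff 7); vs III: I (payoff 5); vs IV: II (payoff 3).
Firm B's best responses — vs I: III (payoff 0); vs II: I (payoff 5); vs III: IV (payoff 3); vs IV: I (payoff 4); vs V: III (payoff 1).
Mutual best responses occur at (I, III) and (II, I); at each, neither player gains by switching.

(I, III) and (II, I)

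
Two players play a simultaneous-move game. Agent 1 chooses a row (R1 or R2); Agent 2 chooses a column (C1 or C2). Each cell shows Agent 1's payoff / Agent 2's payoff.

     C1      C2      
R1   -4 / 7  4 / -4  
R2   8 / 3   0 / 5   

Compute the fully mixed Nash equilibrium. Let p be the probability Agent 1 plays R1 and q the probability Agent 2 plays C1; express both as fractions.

p = 2/13, q = 1/4

Each player's mixing probability is pinned down by making the *other* player indifferent.
Agent 2 indifferent between C1 and C2: p·7 + (1−p)·3 = p·(-4) + (1−p)·5 ⟹ 3 + 4p = 5 + (-9)p ⟹ p = 2/13.
Agent 1 indifferent between R1 and R2: q·(-4) + (1−q)·4 = q·8 + (1−q)·0 ⟹ 4 + (-8)q = 0 + 8q ⟹ q = 1/4.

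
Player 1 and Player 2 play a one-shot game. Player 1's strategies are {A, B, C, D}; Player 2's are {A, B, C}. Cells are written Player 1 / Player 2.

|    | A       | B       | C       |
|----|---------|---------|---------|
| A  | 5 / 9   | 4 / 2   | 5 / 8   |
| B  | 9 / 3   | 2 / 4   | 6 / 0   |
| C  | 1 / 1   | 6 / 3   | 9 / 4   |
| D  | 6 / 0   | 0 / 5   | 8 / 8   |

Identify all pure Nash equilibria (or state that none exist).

(C, C)

Check mutual best responses: a cell is a NE iff neither player can gain by unilaterally deviating.
Player 1's best responses — vs A: B (payoff 9); vs B: C (payoff 6); vs C: C (payoff 9).
Player 2's best responses — vs A: A (payoff 9); vs B: B (payoff 4); vs C: C (payoff 4); vs D: C (payoff 8).
The only mutual best response is (C, C); neither player gains by switching there.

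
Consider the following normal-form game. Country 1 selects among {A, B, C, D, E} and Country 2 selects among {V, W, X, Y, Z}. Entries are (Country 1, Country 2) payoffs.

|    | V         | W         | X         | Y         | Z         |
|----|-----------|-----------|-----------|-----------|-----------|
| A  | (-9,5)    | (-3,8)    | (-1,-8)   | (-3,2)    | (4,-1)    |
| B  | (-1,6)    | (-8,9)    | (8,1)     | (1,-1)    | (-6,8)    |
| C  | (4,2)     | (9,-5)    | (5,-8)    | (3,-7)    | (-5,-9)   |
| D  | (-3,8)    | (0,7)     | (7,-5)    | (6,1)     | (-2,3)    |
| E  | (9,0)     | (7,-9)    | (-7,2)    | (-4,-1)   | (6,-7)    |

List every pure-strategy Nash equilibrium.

No pure-strategy Nash equilibrium

Check mutual best responses: a cell is a NE iff neither player can gain by unilaterally deviating.
Country 1's best responses — vs V: E (payoff 9); vs W: C (payoff 9); vs X: B (payoff 8); vs Y: D (payoff 6); vs Z: E (payoff 6).
Country 2's best responses — vs A: W (payoff 8); vs B: W (payoff 9); vs C: V (payoff 2); vs D: V (payoff 8); vs E: X (payoff 2).
No cell has both players best-responding. For instance, Country 1's best reply to Z is E, but against E Country 2 prefers X over Z.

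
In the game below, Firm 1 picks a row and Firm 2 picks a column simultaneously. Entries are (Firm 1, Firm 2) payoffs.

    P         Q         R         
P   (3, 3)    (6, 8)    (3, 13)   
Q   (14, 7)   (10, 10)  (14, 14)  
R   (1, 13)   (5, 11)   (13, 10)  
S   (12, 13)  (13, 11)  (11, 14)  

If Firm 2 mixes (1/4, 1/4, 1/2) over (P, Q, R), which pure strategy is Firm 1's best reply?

Firm 1's best reply maximizes expected payoff against the mix.
P: (1/4)·3 + (1/4)·6 + (1/2)·3 = 15/4
Q: (1/4)·14 + (1/4)·10 + (1/2)·14 = 13
R: (1/4)·1 + (1/4)·5 + (1/2)·13 = 8
S: (1/4)·12 + (1/4)·13 + (1/2)·11 = 47/4
Highest expected payoff is 13, from Q.

Q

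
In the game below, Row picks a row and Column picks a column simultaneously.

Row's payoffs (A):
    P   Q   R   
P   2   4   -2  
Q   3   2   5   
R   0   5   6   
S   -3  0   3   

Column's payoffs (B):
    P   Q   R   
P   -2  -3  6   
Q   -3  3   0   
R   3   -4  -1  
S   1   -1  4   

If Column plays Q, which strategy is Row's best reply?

R

With Column fixed at Q, Row's payoffs are: P → 4, Q → 2, R → 5, S → 0.
The maximum is 5, achieved by R.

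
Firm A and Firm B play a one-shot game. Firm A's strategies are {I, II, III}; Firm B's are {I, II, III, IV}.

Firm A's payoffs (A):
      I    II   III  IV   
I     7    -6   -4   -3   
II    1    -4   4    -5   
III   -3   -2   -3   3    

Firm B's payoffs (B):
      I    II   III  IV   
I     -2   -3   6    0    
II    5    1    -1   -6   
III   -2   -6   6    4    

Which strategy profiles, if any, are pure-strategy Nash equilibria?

A profile is a Nash equilibrium when each player is best-responding to the other.
Firm A's best responses — vs I: I (payoff 7); vs II: III (payoff -2); vs III: II (payoff 4); vs IV: III (payoff 3).
Firm B's best responses — vs I: III (payoff 6); vs II: I (payoff 5); vs III: III (payoff 6).
No cell has both players best-responding. For instance, Firm A's best reply to IV is III, but against III Firm B prefers III over IV.

None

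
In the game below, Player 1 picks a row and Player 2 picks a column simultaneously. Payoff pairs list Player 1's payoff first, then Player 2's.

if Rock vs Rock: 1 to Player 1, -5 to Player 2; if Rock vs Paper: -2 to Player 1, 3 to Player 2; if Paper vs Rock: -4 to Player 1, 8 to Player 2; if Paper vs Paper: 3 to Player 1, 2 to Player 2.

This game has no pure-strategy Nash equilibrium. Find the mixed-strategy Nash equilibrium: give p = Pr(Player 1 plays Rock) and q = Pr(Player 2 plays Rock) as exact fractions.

In a mixed NE each player is indifferent between their pure strategies, so the opponent's mix sets the indifference.
Player 2 indifferent between Rock and Paper: p·(-5) + (1−p)·8 = p·3 + (1−p)·2 ⟹ 8 + (-13)p = 2 + 1p ⟹ p = 3/7.
Player 1 indifferent between Rock and Paper: q·1 + (1−q)·(-2) = q·(-4) + (1−q)·3 ⟹ (-2) + 3q = 3 + (-7)q ⟹ q = 1/2.

p = 3/7, q = 1/2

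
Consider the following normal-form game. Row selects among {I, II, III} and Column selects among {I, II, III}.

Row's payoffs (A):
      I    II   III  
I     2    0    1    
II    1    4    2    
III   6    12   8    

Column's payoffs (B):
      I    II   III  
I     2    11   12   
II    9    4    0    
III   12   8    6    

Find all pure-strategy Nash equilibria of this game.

(III, I)

Check mutual best responses: a cell is a NE iff neither player can gain by unilaterally deviating.
Row's best responses — vs I: III (payoff 6); vs II: III (payoff 12); vs III: III (payoff 8).
Column's best responses — vs I: III (payoff 12); vs II: I (payoff 9); vs III: I (payoff 12).
The only mutual best response is (III, I); neither player gains by switching there.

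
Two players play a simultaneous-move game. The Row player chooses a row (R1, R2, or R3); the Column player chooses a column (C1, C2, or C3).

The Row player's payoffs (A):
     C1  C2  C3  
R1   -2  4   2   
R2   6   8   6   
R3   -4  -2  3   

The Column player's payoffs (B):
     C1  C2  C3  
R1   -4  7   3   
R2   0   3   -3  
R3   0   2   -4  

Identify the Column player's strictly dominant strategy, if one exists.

C2

Check whether one of the Column player's strategies beats all alternatives regardless of what the opponent does.
C2 strictly dominates: vs R1: 7 > each of {-4, 3}; vs R2: 3 > each of {0, -3}; vs R3: 2 > each of {0, -4}.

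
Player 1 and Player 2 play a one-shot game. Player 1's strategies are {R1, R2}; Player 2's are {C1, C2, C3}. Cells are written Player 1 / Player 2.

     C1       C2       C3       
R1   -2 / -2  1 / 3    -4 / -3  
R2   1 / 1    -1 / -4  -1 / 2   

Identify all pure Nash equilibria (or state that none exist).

A profile is a Nash equilibrium when each player is best-responding to the other.
Player 1's best responses — vs C1: R2 (payoff 1); vs C2: R1 (payoff 1); vs C3: R2 (payoff -1).
Player 2's best responses — vs R1: C2 (payoff 3); vs R2: C3 (payoff 2).
Mutual best responses occur at (R1, C2) and (R2, C3); at each, neither player gains by switching.

(R1, C2) and (R2, C3)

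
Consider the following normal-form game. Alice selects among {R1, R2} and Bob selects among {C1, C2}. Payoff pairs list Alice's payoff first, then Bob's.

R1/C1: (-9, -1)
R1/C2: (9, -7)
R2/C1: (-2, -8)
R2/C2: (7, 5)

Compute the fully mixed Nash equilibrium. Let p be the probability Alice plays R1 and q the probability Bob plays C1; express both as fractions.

Each player's mixing probability is pinned down by making the *other* player indifferent.
Bob indifferent between C1 and C2: p·(-1) + (1−p)·(-8) = p·(-7) + (1−p)·5 ⟹ (-8) + 7p = 5 + (-12)p ⟹ p = 13/19.
Alice indifferent between R1 and R2: q·(-9) + (1−q)·9 = q·(-2) + (1−q)·7 ⟹ 9 + (-18)q = 7 + (-9)q ⟹ q = 2/9.

p = 13/19, q = 2/9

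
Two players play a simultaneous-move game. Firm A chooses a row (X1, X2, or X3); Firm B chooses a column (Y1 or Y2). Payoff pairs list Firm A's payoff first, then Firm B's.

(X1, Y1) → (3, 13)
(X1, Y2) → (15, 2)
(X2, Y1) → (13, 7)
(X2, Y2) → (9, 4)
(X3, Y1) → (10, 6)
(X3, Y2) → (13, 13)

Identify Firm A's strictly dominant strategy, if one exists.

A strategy is strictly dominant if it gives Firm A a strictly higher payoff than every other strategy, against every choice by the opponent.
X1 is not dominant: against Y1, X2 gives 13 > 3.
X2 is not dominant: against Y2, X1 gives 15 > 9.
X3 is not dominant: against Y1, X2 gives 13 > 10.
No single strategy is best against every opponent action.

No strictly dominant strategy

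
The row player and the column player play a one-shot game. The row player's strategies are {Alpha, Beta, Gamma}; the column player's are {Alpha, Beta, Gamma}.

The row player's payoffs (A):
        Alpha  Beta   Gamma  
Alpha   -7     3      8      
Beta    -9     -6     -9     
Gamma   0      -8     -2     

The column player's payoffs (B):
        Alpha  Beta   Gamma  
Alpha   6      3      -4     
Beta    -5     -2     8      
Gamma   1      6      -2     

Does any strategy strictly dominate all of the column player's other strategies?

A strategy is strictly dominant if it gives the column player a strictly higher payoff than every other strategy, against every choice by the opponent.
Alpha is not dominant: against Beta, Beta gives -2 > -5.
Beta is not dominant: against Alpha, Alpha gives 6 > 3.
Gamma is not dominant: against Alpha, Alpha gives 6 > -4.
No single strategy is best against every opponent action.

None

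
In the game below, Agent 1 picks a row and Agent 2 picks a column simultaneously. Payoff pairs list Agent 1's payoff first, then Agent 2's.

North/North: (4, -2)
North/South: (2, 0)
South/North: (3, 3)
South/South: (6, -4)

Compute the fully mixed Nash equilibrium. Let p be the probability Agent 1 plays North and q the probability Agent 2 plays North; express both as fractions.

Each player's mixing probability is pinned down by making the *other* player indifferent.
Agent 2 indifferent between North and South: p·(-2) + (1−p)·3 = p·0 + (1−p)·(-4) ⟹ 3 + (-5)p = (-4) + 4p ⟹ p = 7/9.
Agent 1 indifferent between North and South: q·4 + (1−q)·2 = q·3 + (1−q)·6 ⟹ 2 + 2q = 6 + (-3)q ⟹ q = 4/5.

p = 7/9, q = 4/5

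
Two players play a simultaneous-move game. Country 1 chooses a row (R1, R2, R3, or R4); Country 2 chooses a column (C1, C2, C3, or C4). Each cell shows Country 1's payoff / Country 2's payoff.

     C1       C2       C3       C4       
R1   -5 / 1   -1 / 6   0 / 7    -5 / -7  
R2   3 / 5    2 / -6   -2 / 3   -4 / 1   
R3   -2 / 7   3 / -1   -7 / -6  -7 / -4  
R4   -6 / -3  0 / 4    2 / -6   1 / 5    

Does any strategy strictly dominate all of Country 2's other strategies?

A strategy is strictly dominant if it gives Country 2 a strictly higher payoff than every other strategy, against every choice by the opponent.
C1 is not dominant: against R1, C2 gives 6 > 1.
C2 is not dominant: against R1, C3 gives 7 > 6.
C3 is not dominant: against R2, C1 gives 5 > 3.
C4 is not dominant: against R1, C1 gives 1 > -7.
No single strategy is best against every opponent action.

No strictly dominant strategy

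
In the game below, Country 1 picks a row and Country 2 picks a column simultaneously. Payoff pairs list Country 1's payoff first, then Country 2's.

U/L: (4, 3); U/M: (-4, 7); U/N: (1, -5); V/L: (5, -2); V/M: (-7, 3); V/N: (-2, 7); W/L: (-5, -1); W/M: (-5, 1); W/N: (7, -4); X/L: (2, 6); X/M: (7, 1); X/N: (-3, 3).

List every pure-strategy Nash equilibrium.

Find each player's best response to every opponent strategy; NE are the intersections.
Country 1's best responses — vs L: V (payoff 5); vs M: X (payoff 7); vs N: W (payoff 7).
Country 2's best responses — vs U: M (payoff 7); vs V: N (payoff 7); vs W: M (payoff 1); vs X: L (payoff 6).
No cell has both players best-responding. For instance, Country 1's best reply to L is V, but against V Country 2 prefers N over L.

There is no pure-strategy Nash equilibrium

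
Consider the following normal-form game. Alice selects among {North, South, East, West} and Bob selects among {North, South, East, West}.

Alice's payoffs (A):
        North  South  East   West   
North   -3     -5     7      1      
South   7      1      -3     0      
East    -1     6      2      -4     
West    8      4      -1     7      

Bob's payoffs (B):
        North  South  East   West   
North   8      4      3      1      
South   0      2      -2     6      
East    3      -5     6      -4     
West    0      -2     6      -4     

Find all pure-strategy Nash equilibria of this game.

Find each player's best response to every opponent strategy; NE are the intersections.
Alice's best responses — vs North: West (payoff 8); vs South: East (payoff 6); vs East: North (payoff 7); vs West: West (payoff 7).
Bob's best responses — vs North: North (payoff 8); vs South: West (payoff 6); vs East: East (payoff 6); vs West: East (payoff 6).
No cell has both players best-responding. For instance, Alice's best reply to South is East, but against East Bob prefers East over South.

None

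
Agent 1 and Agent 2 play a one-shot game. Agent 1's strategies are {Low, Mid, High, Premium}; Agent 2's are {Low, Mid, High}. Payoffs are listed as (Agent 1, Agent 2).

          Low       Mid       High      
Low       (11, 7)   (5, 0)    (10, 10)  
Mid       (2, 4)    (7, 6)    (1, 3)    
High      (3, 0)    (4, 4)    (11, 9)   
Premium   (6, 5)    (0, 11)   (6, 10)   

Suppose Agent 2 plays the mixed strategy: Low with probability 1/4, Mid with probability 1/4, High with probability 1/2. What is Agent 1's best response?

Compute Agent 1's expected payoff from each pure strategy against the given mix.
Low: (1/4)·11 + (1/4)·5 + (1/2)·10 = 9
Mid: (1/4)·2 + (1/4)·7 + (1/2)·1 = 11/4
High: (1/4)·3 + (1/4)·4 + (1/2)·11 = 29/4
Premium: (1/4)·6 + (1/4)·0 + (1/2)·6 = 9/2
Highest expected payoff is 9, from Low.

Low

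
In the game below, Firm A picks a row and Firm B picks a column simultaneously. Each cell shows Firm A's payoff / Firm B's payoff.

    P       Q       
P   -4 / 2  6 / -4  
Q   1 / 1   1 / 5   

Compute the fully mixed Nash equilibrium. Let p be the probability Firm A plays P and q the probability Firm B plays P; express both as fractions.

p = 2/5, q = 1/2

In a mixed NE each player is indifferent between their pure strategies, so the opponent's mix sets the indifference.
Firm B indifferent between P and Q: p·2 + (1−p)·1 = p·(-4) + (1−p)·5 ⟹ 1 + 1p = 5 + (-9)p ⟹ p = 2/5.
Firm A indifferent between P and Q: q·(-4) + (1−q)·6 = q·1 + (1−q)·1 ⟹ 6 + (-10)q = 1 + 0q ⟹ q = 1/2.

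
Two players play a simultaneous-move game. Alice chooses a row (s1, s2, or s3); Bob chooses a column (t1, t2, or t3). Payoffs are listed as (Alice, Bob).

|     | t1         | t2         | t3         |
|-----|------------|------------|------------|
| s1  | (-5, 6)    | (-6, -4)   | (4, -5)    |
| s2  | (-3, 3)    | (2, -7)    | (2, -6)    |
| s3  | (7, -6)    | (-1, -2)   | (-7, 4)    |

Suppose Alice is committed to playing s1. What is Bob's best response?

t1

With Alice fixed at s1, Bob's payoffs are: t1 → 6, t2 → -4, t3 → -5.
The maximum is 6, achieved by t1.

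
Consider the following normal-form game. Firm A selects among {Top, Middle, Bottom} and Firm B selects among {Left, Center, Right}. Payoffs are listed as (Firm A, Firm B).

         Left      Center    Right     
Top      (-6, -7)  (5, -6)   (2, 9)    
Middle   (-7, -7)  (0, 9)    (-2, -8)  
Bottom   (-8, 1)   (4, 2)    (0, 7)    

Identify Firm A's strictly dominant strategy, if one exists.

Top

A strategy is strictly dominant if it gives Firm A a strictly higher payoff than every other strategy, against every choice by the opponent.
Top strictly dominates: vs Left: -6 > each of {-7, -8}; vs Center: 5 > each of {0, 4}; vs Right: 2 > each of {-2, 0}.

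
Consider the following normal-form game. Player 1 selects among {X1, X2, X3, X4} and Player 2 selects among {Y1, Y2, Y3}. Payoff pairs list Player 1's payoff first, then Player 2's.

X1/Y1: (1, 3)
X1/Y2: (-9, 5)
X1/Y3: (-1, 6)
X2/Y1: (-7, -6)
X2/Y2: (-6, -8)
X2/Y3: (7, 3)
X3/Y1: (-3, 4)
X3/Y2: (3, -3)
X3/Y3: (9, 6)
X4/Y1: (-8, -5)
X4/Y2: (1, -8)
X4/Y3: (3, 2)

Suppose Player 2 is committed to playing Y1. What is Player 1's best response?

With Player 2 fixed at Y1, Player 1's payoffs are: X1 → 1, X2 → -7, X3 → -3, X4 → -8.
The maximum is 1, achieved by X1.

X1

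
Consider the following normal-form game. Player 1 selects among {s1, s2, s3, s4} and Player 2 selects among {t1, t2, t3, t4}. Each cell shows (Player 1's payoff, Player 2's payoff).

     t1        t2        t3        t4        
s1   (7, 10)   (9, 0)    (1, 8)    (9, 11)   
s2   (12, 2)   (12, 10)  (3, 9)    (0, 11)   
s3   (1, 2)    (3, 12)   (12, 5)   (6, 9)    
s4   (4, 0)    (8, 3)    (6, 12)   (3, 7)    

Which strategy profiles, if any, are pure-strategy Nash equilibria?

(s1, t4)

Check mutual best responses: a cell is a NE iff neither player can gain by unilaterally deviating.
Player 1's best responses — vs t1: s2 (payoff 12); vs t2: s2 (payoff 12); vs t3: s3 (payoff 12); vs t4: s1 (payoff 9).
Player 2's best responses — vs s1: t4 (payoff 11); vs s2: t4 (payoff 11); vs s3: t2 (payoff 12); vs s4: t3 (payoff 12).
The only mutual best response is (s1, t4); neither player gains by switching there.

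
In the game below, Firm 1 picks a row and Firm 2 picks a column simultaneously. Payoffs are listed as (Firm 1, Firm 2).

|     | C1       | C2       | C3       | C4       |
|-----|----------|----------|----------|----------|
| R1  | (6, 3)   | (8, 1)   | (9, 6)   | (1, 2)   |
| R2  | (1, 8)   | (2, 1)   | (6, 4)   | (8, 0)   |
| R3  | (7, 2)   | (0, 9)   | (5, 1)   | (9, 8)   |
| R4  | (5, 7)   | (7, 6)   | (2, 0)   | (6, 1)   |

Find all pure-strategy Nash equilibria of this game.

Find each player's best response to every opponent strategy; NE are the intersections.
Firm 1's best responses — vs C1: R3 (payoff 7); vs C2: R1 (payoff 8); vs C3: R1 (payoff 9); vs C4: R3 (payoff 9).
Firm 2's best responses — vs R1: C3 (payoff 6); vs R2: C1 (payoff 8); vs R3: C2 (payoff 9); vs R4: C1 (payoff 7).
The only mutual best response is (R1, C3); neither player gains by switching there.

(R1, C3)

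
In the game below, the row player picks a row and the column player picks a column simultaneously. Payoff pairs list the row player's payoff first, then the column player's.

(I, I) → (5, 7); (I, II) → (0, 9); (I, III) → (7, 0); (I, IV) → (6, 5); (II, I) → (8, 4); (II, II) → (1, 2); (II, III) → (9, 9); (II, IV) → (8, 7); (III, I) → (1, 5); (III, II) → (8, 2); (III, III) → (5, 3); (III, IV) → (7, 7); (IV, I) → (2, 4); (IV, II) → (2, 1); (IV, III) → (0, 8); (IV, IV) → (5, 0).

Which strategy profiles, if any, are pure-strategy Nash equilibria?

(II, III)

Find each player's best response to every opponent strategy; NE are the intersections.
The row player's best responses — vs I: II (payoff 8); vs II: III (payoff 8); vs III: II (payoff 9); vs IV: II (payoff 8).
The column player's best responses — vs I: II (payoff 9); vs II: III (payoff 9); vs III: IV (payoff 7); vs IV: III (payoff 8).
The only mutual best response is (II, III); neither player gains by switching there.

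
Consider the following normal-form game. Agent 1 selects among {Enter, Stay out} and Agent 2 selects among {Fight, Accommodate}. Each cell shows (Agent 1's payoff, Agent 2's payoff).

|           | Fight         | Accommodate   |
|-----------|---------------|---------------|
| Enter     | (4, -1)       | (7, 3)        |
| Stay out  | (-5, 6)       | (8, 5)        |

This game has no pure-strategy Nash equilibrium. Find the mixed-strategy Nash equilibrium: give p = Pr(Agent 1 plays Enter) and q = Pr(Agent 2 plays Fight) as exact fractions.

p = 1/5, q = 1/10

In a mixed NE each player is indifferent between their pure strategies, so the opponent's mix sets the indifference.
Agent 2 indifferent between Fight and Accommodate: p·(-1) + (1−p)·6 = p·3 + (1−p)·5 ⟹ 6 + (-7)p = 5 + (-2)p ⟹ p = 1/5.
Agent 1 indifferent between Enter and Stay out: q·4 + (1−q)·7 = q·(-5) + (1−q)·8 ⟹ 7 + (-3)q = 8 + (-13)q ⟹ q = 1/10.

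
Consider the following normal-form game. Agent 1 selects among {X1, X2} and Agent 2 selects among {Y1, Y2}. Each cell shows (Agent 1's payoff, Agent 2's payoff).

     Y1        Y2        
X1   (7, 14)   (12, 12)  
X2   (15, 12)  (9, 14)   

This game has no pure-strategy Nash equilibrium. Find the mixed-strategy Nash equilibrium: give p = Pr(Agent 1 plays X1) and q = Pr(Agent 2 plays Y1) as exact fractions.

p = 1/2, q = 3/11

In a mixed NE each player is indifferent between their pure strategies, so the opponent's mix sets the indifference.
Agent 2 indifferent between Y1 and Y2: p·14 + (1−p)·12 = p·12 + (1−p)·14 ⟹ 12 + 2p = 14 + (-2)p ⟹ p = 1/2.
Agent 1 indifferent between X1 and X2: q·7 + (1−q)·12 = q·15 + (1−q)·9 ⟹ 12 + (-5)q = 9 + 6q ⟹ q = 3/11.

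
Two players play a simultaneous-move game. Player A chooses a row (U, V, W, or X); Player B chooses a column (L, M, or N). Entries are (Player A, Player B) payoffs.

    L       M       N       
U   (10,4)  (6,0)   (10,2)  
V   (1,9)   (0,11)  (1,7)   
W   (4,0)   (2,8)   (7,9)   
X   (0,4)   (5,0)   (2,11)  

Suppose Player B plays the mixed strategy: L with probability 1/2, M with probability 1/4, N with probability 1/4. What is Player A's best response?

U

Player A's best reply maximizes expected payoff against the mix.
U: (1/2)·10 + (1/4)·6 + (1/4)·10 = 9
V: (1/2)·1 + (1/4)·0 + (1/4)·1 = 3/4
W: (1/2)·4 + (1/4)·2 + (1/4)·7 = 17/4
X: (1/2)·0 + (1/4)·5 + (1/4)·2 = 7/4
Highest expected payoff is 9, from U.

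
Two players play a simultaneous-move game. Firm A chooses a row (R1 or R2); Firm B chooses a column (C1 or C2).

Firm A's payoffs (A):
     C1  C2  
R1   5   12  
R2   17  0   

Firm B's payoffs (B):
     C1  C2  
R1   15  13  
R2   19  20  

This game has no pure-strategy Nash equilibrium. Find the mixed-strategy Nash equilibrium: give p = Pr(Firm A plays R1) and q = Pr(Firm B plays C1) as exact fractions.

Each player's mixing probability is pinned down by making the *other* player indifferent.
Firm B indifferent between C1 and C2: p·15 + (1−p)·19 = p·13 + (1−p)·20 ⟹ 19 + (-4)p = 20 + (-7)p ⟹ p = 1/3.
Firm A indifferent between R1 and R2: q·5 + (1−q)·12 = q·17 + (1−q)·0 ⟹ 12 + (-7)q = 0 + 17q ⟹ q = 1/2.

p = 1/3, q = 1/2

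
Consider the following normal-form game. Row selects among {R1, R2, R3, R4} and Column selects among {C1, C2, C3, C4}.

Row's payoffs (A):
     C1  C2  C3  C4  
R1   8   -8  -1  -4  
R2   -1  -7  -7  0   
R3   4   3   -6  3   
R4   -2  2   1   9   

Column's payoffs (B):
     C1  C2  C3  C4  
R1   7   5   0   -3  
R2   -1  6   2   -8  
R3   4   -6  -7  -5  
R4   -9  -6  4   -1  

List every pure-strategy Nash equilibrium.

A profile is a Nash equilibrium when each player is best-responding to the other.
Row's best responses — vs C1: R1 (payoff 8); vs C2: R3 (payoff 3); vs C3: R4 (payoff 1); vs C4: R4 (payoff 9).
Column's best responses — vs R1: C1 (payoff 7); vs R2: C2 (payoff 6); vs R3: C1 (payoff 4); vs R4: C3 (payoff 4).
Mutual best responses occur at (R1, C1) and (R4, C3); at each, neither player gains by switching.

(R1, C1) and (R4, C3)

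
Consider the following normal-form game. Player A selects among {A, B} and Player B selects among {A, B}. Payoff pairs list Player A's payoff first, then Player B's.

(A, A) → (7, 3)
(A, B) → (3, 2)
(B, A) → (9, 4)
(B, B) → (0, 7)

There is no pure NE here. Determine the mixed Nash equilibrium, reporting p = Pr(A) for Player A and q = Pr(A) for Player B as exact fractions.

p = 3/4, q = 3/5

Each player's mixing probability is pinned down by making the *other* player indifferent.
Player B indifferent between A and B: p·3 + (1−p)·4 = p·2 + (1−p)·7 ⟹ 4 + (-1)p = 7 + (-5)p ⟹ p = 3/4.
Player A indifferent between A and B: q·7 + (1−q)·3 = q·9 + (1−q)·0 ⟹ 3 + 4q = 0 + 9q ⟹ q = 3/5.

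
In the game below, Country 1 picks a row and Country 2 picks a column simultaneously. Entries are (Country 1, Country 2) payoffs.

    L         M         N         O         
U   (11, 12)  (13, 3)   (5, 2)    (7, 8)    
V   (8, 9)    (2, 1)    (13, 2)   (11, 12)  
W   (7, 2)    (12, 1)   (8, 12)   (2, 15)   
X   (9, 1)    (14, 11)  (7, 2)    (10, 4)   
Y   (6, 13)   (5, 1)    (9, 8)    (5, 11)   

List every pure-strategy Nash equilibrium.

Check mutual best responses: a cell is a NE iff neither player can gain by unilaterally deviating.
Country 1's best responses — vs L: U (payoff 11); vs M: X (payoff 14); vs N: V (payoff 13); vs O: V (payoff 11).
Country 2's best responses — vs U: L (payoff 12); vs V: O (payoff 12); vs W: O (payoff 15); vs X: M (payoff 11); vs Y: L (payoff 13).
Mutual best responses occur at (U, L), (V, O), and (X, M); at each, neither player gains by switching.

(U, L), (V, O), and (X, M)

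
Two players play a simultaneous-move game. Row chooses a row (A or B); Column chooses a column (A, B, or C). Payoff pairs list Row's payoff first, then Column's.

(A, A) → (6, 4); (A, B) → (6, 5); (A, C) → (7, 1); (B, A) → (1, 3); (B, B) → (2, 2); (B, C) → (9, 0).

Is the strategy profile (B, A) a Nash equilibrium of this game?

Holding Column at A: Row gets 1 from B but could get 6 by switching to A. Row has a profitable deviation.

No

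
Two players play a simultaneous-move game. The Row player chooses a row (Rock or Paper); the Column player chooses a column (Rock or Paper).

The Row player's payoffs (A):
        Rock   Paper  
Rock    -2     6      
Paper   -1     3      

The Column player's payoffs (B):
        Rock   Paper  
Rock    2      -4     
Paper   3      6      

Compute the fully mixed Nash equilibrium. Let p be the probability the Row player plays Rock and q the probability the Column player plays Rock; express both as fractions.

Each player's mixing probability is pinned down by making the *other* player indifferent.
The Column player indifferent between Rock and Paper: p·2 + (1−p)·3 = p·(-4) + (1−p)·6 ⟹ 3 + (-1)p = 6 + (-10)p ⟹ p = 1/3.
The Row player indifferent between Rock and Paper: q·(-2) + (1−q)·6 = q·(-1) + (1−q)·3 ⟹ 6 + (-8)q = 3 + (-4)q ⟹ q = 3/4.

p = 1/3, q = 3/4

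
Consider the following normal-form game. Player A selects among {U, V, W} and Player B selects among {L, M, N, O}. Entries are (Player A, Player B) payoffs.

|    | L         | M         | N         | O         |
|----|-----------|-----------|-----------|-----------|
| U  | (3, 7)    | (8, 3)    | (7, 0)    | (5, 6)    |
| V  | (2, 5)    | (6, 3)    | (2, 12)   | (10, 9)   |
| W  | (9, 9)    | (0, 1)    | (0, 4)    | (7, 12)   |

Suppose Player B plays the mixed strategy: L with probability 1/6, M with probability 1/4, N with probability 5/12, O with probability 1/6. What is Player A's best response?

U

Compute Player A's expected payoff from each pure strategy against the given mix.
U: (1/6)·3 + (1/4)·8 + (5/12)·7 + (1/6)·5 = 25/4
V: (1/6)·2 + (1/4)·6 + (5/12)·2 + (1/6)·10 = 13/3
W: (1/6)·9 + (1/4)·0 + (5/12)·0 + (1/6)·7 = 8/3
Highest expected payoff is 25/4, from U.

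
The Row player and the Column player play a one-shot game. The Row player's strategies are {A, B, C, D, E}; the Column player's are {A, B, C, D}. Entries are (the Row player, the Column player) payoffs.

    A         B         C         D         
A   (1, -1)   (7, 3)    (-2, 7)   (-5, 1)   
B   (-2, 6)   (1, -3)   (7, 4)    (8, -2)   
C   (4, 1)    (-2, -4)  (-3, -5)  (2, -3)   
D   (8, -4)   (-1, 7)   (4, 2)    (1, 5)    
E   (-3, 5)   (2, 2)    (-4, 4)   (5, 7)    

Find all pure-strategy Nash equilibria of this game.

No pure-strategy Nash equilibrium

Find each player's best response to every opponent strategy; NE are the intersections.
The Row player's best responses — vs A: D (payoff 8); vs B: A (payoff 7); vs C: B (payoff 7); vs D: B (payoff 8).
The Column player's best responses — vs A: C (payoff 7); vs B: A (payoff 6); vs C: A (payoff 1); vs D: B (payoff 7); vs E: D (payoff 7).
No cell has both players best-responding. For instance, the Row player's best reply to D is B, but against B the Column player prefers A over D.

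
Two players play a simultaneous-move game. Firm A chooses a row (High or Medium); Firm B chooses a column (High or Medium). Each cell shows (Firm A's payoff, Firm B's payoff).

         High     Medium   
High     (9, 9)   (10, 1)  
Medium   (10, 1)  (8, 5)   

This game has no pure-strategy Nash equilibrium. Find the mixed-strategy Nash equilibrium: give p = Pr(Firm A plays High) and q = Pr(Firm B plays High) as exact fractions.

In a mixed NE each player is indifferent between their pure strategies, so the opponent's mix sets the indifference.
Firm B indifferent between High and Medium: p·9 + (1−p)·1 = p·1 + (1−p)·5 ⟹ 1 + 8p = 5 + (-4)p ⟹ p = 1/3.
Firm A indifferent between High and Medium: q·9 + (1−q)·10 = q·10 + (1−q)·8 ⟹ 10 + (-1)q = 8 + 2q ⟹ q = 2/3.

p = 1/3, q = 2/3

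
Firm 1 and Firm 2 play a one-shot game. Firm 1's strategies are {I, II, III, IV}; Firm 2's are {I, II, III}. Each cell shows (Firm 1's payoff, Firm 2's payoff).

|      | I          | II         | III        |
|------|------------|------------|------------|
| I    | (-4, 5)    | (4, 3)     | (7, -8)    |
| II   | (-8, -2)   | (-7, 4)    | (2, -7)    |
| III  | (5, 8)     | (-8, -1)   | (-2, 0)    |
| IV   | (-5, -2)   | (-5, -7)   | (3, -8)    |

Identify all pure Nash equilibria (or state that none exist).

A profile is a Nash equilibrium when each player is best-responding to the other.
Firm 1's best responses — vs I: III (payoff 5); vs II: I (payoff 4); vs III: I (payoff 7).
Firm 2's best responses — vs I: I (payoff 5); vs II: II (payoff 4); vs III: I (payoff 8); vs IV: I (payoff -2).
The only mutual best response is (III, I); neither player gains by switching there.

(III, I)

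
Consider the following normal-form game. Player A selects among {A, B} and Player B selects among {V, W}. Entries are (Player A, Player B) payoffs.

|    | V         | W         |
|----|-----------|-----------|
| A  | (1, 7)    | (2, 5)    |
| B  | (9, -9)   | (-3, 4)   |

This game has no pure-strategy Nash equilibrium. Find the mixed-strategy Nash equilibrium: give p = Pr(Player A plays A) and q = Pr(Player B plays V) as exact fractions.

p = 13/15, q = 5/13

Each player's mixing probability is pinned down by making the *other* player indifferent.
Player B indifferent between V and W: p·7 + (1−p)·(-9) = p·5 + (1−p)·4 ⟹ (-9) + 16p = 4 + 1p ⟹ p = 13/15.
Player A indifferent between A and B: q·1 + (1−q)·2 = q·9 + (1−q)·(-3) ⟹ 2 + (-1)q = (-3) + 12q ⟹ q = 5/13.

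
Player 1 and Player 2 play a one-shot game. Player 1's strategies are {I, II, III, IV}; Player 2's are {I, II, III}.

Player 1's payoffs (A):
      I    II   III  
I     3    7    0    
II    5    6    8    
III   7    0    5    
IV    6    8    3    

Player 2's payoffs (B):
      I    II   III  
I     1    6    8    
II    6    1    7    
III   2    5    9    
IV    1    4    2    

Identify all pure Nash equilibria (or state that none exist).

(II, III) and (IV, II)

Check mutual best responses: a cell is a NE iff neither player can gain by unilaterally deviating.
Player 1's best responses — vs I: III (payoff 7); vs II: IV (payoff 8); vs III: II (payoff 8).
Player 2's best responses — vs I: III (payoff 8); vs II: III (payoff 7); vs III: III (payoff 9); vs IV: II (payoff 4).
Mutual best responses occur at (II, III) and (IV, II); at each, neither player gains by switching.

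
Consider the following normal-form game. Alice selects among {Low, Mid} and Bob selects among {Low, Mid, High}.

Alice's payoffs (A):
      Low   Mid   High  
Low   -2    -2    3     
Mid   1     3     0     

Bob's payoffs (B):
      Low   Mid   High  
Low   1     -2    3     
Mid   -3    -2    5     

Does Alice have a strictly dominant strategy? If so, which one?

None

Check whether one of Alice's strategies beats all alternatives regardless of what the opponent does.
Low is not dominant: against Low, Mid gives 1 > -2.
Mid is not dominant: against High, Low gives 3 > 0.
No single strategy is best against every opponent action.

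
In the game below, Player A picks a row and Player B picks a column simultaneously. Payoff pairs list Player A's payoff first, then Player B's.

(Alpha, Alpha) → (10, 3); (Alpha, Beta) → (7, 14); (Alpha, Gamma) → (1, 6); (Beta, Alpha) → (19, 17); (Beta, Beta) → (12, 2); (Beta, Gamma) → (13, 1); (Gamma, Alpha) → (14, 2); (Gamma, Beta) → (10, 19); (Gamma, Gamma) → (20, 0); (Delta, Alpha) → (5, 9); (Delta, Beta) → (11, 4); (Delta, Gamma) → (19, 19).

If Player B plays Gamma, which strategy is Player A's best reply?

With Player B fixed at Gamma, Player A's payoffs are: Alpha → 1, Beta → 13, Gamma → 20, Delta → 19.
The maximum is 20, achieved by Gamma.

Gamma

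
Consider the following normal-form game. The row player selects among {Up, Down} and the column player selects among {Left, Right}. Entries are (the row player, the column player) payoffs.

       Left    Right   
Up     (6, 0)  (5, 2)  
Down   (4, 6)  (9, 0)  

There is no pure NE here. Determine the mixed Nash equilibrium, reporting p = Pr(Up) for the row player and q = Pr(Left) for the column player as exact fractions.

In a mixed NE each player is indifferent between their pure strategies, so the opponent's mix sets the indifference.
The column player indifferent between Left and Right: p·0 + (1−p)·6 = p·2 + (1−p)·0 ⟹ 6 + (-6)p = 0 + 2p ⟹ p = 3/4.
The row player indifferent between Up and Down: q·6 + (1−q)·5 = q·4 + (1−q)·9 ⟹ 5 + 1q = 9 + (-5)q ⟹ q = 2/3.

p = 3/4, q = 2/3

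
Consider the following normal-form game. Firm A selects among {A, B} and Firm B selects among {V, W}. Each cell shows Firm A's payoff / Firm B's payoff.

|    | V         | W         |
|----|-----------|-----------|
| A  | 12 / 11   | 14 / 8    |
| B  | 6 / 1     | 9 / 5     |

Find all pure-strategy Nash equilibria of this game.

Find each player's best response to every opponent strategy; NE are the intersections.
Firm A's best responses — vs V: A (payoff 12); vs W: A (payoff 14).
Firm B's best responses — vs A: V (payoff 11); vs B: W (payoff 5).
The only mutual best response is (A, V); neither player gains by switching there.

(A, V)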